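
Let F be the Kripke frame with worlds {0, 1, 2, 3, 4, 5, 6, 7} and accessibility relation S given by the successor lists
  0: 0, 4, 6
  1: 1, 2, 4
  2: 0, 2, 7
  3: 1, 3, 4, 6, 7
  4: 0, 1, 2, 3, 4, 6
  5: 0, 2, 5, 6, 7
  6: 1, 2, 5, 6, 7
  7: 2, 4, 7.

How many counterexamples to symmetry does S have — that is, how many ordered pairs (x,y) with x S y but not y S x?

15

Enumerating: (0,6), (1,2), (2,0), (3,1), (3,6), (3,7), (4,2), (4,6), (5,0), (5,2), (5,7), (6,1), (6,2), (6,7), (7,4).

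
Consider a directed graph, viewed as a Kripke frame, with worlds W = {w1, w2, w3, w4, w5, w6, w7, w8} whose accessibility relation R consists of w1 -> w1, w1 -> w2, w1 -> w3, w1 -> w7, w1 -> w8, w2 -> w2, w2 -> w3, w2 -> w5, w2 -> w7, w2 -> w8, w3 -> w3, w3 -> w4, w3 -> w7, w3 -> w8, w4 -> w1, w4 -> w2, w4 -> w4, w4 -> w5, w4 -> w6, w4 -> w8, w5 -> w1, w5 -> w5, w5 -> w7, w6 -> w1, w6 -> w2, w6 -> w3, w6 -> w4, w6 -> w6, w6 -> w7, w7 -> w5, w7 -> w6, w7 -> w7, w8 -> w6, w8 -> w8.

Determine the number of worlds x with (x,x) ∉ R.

0

R is reflexive; there are no such worlds.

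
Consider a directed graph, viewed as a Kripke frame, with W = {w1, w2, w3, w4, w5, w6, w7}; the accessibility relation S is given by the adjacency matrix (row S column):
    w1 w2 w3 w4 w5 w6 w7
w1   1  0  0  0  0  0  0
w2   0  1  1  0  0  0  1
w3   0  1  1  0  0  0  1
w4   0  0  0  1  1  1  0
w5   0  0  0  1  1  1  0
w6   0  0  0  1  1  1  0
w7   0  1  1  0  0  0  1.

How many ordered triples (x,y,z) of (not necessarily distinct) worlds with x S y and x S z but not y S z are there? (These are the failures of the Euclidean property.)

0

S is Euclidean; there are no such tuples.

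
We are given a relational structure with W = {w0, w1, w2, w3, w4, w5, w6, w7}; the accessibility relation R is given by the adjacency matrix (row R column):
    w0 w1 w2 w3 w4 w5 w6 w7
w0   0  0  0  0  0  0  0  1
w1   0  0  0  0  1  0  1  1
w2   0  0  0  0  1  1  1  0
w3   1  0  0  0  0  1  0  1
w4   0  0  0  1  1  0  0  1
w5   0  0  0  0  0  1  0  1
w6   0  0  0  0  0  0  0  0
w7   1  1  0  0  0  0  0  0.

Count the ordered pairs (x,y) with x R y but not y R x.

Enumerating: (w1,w4), (w1,w6), (w2,w4), (w2,w5), (w2,w6), (w3,w0), (w3,w5), (w3,w7), (w4,w3), (w4,w7), (w5,w7).

11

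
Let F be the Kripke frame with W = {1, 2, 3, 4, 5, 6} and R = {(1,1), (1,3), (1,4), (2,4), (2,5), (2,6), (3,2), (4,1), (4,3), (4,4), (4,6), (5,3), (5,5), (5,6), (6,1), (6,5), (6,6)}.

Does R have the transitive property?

Transitive: no — 1 R 3 and 3 R 2, but not 1 R 2.

No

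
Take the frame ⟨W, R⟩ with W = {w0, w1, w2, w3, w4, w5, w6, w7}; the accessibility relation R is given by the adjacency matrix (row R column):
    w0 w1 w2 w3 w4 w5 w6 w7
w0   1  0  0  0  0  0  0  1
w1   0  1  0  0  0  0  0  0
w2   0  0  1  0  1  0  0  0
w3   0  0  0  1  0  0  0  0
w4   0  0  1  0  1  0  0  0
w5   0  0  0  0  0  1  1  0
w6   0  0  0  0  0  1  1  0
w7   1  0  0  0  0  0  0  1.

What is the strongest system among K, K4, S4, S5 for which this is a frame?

S5

Transitive (axiom 4): yes — every two-step R-path is closed by a direct edge.
Reflexive (axiom T): yes — every world is R-related to itself.
Euclidean (axiom 5): yes — any two successors of a common world are R-related.
So F validates K, K4, S4, S5. The strongest is S5.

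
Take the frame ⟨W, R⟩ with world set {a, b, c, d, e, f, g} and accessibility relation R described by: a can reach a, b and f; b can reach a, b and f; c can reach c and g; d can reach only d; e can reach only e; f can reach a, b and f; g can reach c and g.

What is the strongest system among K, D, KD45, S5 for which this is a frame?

Serial (axiom D): yes — every world has a successor (e.g. a R a).
Euclidean (axiom 5): yes — any two successors of a common world are R-related.
Transitive (axiom 4): yes — every two-step R-path is closed by a direct edge.
Reflexive (axiom T): yes — every world is R-related to itself.
So F validates K, D, KD45, S5. The strongest is S5.

S5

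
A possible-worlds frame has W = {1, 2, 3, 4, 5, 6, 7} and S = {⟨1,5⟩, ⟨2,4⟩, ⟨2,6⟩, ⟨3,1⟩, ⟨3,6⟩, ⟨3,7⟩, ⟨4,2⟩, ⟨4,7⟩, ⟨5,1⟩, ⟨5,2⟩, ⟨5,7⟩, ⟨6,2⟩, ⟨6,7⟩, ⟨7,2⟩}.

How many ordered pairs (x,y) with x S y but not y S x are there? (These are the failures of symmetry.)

8

Enumerating: (3,1), (3,6), (3,7), (4,7), (5,2), (5,7), (6,7), (7,2).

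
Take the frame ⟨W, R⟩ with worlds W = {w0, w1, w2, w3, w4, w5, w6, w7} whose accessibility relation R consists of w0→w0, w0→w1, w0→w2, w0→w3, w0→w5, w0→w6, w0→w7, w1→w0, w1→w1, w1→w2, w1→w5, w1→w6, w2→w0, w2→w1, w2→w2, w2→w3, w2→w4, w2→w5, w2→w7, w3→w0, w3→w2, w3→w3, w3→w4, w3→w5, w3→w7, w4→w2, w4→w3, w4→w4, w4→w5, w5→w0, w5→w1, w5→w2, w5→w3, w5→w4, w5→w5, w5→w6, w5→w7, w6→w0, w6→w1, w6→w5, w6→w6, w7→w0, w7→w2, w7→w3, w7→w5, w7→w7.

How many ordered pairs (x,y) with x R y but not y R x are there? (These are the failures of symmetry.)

0

R is symmetric; there are no such tuples.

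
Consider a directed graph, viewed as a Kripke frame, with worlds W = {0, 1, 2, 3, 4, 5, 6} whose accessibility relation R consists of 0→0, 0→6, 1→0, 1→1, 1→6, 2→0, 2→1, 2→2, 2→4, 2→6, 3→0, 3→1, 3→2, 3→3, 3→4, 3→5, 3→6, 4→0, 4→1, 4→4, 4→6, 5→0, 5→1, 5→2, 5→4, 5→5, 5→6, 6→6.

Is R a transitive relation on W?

Yes

Transitive: yes — every two-step R-path is closed by a direct edge.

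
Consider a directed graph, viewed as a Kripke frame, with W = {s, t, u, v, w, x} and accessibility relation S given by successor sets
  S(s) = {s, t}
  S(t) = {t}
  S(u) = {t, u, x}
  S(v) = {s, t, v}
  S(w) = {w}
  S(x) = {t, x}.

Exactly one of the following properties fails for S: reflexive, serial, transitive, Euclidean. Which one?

Euclidean

Reflexive: yes — every world is S-related to itself.
Serial: yes — every world has a successor (e.g. s S s).
Transitive: yes — every two-step S-path is closed by a direct edge.
Euclidean: no — u S t and u S x, but not t S x.
Only Euclidean fails.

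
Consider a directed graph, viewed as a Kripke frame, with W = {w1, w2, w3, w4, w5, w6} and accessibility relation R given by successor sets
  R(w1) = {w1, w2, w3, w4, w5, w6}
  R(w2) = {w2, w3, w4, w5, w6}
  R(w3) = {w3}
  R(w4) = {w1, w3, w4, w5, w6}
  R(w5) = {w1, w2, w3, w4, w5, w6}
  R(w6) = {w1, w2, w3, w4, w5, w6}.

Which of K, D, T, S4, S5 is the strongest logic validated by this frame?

T

Serial (axiom D): yes — every world has a successor (e.g. w1 R w1).
Reflexive (axiom T): yes — every world is R-related to itself.
Transitive (axiom 4): no — w2 R w4 and w4 R w1, but not w2 R w1.
Euclidean (axiom 5): no — w1 R w3 and w1 R w2, but not w3 R w2.
So F validates K, D, T; S4 would additionally require R to be transitive. The strongest is T.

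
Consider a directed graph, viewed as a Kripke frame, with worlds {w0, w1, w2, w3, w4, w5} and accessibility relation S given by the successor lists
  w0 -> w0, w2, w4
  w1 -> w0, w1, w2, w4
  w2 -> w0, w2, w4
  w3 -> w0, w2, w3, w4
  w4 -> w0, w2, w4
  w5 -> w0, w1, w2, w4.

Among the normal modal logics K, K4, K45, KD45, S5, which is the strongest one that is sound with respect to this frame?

K4

Transitive (axiom 4): yes — every two-step S-path is closed by a direct edge.
Euclidean (axiom 5): no — w5 S w0 and w5 S w1, but not w0 S w1.
Serial (axiom D): yes — every world has a successor (e.g. w0 S w0).
Reflexive (axiom T): no — w5 is not related to itself.
So F validates K, K4; K45 would additionally require S to be Euclidean. The strongest is K4.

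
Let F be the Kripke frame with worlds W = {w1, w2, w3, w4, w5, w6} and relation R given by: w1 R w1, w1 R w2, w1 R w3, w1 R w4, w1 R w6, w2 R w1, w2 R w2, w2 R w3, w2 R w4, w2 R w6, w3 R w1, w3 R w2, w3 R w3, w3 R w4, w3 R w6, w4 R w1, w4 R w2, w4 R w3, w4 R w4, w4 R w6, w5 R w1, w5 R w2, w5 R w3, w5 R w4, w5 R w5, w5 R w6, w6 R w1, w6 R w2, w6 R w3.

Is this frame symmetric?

No

Symmetric: no — w4 R w6 but not w6 R w4.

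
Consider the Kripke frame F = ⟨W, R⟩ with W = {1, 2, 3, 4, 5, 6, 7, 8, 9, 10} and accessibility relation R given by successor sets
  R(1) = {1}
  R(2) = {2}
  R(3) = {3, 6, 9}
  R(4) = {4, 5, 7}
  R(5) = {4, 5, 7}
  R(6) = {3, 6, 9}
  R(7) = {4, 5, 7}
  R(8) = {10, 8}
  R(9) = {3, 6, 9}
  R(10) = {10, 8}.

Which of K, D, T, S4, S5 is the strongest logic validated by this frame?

Serial (axiom D): yes — every world has a successor (e.g. 1 R 1).
Reflexive (axiom T): yes — every world is R-related to itself.
Transitive (axiom 4): yes — every two-step R-path is closed by a direct edge.
Euclidean (axiom 5): yes — any two successors of a common world are R-related.
So F validates K, D, T, S4, S5. The strongest is S5.

S5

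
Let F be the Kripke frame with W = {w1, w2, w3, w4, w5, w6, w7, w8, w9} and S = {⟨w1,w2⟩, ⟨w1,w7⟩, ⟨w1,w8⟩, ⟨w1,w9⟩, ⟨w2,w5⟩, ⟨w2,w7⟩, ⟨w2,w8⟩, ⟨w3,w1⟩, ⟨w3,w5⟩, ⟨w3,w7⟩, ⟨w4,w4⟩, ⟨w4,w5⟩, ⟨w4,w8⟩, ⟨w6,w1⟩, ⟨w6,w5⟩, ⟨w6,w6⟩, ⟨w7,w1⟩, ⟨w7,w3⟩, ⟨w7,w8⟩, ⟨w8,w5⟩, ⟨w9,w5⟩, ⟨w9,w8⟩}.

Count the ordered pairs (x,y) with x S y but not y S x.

16

Enumerating: (w1,w2), (w1,w8), (w1,w9), (w2,w5), (w2,w7), (w2,w8), (w3,w1), (w3,w5), (w4,w5), (w4,w8), (w6,w1), (w6,w5), (w7,w8), (w8,w5), (w9,w5), (w9,w8).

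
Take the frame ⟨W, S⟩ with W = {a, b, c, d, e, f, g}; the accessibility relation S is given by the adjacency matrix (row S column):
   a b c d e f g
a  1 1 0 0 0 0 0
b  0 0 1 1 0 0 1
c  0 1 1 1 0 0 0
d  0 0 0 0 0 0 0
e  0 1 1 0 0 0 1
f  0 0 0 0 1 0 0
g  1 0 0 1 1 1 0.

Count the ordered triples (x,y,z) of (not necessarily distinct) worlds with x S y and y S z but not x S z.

Enumerating: (a,b,c), (a,b,d), (a,b,g), (b,c,b), (b,g,a), (b,g,e), (b,g,f), (c,b,g), (e,b,d), (e,c,d), (e,g,a), (e,g,d), … and 9 more.
Total: 21.

21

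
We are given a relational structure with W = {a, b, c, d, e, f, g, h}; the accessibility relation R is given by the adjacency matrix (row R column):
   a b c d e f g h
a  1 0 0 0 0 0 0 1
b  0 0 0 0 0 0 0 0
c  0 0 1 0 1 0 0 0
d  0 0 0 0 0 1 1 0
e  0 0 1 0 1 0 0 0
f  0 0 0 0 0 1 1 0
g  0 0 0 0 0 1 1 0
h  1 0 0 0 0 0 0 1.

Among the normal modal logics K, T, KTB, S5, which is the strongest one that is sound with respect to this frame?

K

Reflexive (axiom T): no — b is not related to itself.
Symmetric (axiom B): no — d R f but not f R d.
Euclidean (axiom 5): yes — any two successors of a common world are R-related.
So F validates K; T would additionally require R to be reflexive. The strongest is K.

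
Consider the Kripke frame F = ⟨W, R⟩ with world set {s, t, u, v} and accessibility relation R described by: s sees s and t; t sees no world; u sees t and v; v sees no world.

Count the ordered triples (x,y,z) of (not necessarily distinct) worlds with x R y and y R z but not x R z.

R is transitive; there are no such tuples.

0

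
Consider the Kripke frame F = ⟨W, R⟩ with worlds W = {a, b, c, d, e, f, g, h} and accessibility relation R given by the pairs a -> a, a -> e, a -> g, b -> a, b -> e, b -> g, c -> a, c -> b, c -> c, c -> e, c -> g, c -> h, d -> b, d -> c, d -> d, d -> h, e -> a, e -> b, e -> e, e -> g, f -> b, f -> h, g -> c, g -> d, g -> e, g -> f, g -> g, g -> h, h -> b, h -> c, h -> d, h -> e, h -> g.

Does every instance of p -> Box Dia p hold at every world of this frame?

The schema B characterises exactly the symmetric frames.
Symmetric: no — a R g but not g R a.

No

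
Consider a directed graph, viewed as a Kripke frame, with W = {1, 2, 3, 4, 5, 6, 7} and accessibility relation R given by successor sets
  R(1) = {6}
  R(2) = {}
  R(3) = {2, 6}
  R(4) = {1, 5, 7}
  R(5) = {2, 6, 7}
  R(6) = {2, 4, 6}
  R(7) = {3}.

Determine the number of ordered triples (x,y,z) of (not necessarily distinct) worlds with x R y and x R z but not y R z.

Enumerating: (3,2,2), (3,2,6), (4,1,1), (4,1,5), (4,1,7), (4,5,1), (4,5,5), (4,7,1), (4,7,5), (4,7,7), (5,2,2), (5,2,6), … and 12 more.
Total: 24.

24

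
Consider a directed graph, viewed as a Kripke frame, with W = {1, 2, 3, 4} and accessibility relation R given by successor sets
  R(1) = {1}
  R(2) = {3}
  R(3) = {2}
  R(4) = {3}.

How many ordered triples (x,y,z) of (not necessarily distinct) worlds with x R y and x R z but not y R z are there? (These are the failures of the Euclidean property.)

3

Enumerating: (2,3,3), (3,2,2), (4,3,3).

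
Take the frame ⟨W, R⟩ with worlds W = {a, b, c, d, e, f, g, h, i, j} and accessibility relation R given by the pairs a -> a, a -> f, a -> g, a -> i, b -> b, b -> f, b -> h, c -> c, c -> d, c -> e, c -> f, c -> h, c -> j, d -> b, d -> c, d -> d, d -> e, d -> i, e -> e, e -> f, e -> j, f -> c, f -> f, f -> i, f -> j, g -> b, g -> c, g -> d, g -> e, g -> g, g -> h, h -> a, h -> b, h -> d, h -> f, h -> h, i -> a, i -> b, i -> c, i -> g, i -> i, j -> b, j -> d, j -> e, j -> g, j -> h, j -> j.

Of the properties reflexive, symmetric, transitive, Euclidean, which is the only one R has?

reflexive

Reflexive: yes — every world is R-related to itself.
Symmetric: no — a R f but not f R a.
Transitive: no — a R f and f R c, but not a R c.
Euclidean: no — a R f and a R g, but not f R g.
Only reflexive holds.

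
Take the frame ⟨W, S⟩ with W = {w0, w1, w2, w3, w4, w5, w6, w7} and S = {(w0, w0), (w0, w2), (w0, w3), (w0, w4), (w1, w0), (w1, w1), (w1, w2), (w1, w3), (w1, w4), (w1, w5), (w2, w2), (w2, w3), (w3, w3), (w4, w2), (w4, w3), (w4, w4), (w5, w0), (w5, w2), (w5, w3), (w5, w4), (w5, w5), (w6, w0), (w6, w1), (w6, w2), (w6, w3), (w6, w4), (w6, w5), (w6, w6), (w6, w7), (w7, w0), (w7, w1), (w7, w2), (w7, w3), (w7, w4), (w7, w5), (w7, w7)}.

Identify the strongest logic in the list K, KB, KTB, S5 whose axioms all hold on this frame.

Symmetric (axiom B): no — w0 S w2 but not w2 S w0.
Reflexive (axiom T): yes — every world is S-related to itself.
Euclidean (axiom 5): no — w0 S w2 and w0 S w4, but not w2 S w4.
So F validates K; KB would additionally require S to be symmetric. The strongest is K.

K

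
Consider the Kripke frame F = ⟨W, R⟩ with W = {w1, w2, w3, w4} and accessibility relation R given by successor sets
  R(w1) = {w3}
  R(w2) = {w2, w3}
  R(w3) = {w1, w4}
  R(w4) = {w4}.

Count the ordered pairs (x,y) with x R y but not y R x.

Enumerating: (w2,w3), (w3,w4).

2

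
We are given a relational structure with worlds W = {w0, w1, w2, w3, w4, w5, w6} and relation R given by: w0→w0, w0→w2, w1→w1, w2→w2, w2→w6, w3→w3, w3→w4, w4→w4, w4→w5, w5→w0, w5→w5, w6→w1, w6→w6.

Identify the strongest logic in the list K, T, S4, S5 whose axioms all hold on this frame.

Reflexive (axiom T): yes — every world is R-related to itself.
Transitive (axiom 4): no — w0 R w2 and w2 R w6, but not w0 R w6.
Euclidean (axiom 5): no — w0 R w2 and w0 R w0, but not w2 R w0.
So F validates K, T; S4 would additionally require R to be transitive. The strongest is T.

T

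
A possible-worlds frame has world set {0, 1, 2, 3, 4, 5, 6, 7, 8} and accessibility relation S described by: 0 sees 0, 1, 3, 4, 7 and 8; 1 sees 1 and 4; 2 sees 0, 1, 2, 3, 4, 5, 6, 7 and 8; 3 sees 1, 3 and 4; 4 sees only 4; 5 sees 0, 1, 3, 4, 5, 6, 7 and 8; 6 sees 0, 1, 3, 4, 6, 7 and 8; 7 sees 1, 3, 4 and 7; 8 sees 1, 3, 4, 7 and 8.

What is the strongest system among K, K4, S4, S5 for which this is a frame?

S4

Transitive (axiom 4): yes — every two-step S-path is closed by a direct edge.
Reflexive (axiom T): yes — every world is S-related to itself.
Euclidean (axiom 5): no — 0 S 1 and 0 S 3, but not 1 S 3.
So F validates K, K4, S4; S5 would additionally require S to be Euclidean. The strongest is S4.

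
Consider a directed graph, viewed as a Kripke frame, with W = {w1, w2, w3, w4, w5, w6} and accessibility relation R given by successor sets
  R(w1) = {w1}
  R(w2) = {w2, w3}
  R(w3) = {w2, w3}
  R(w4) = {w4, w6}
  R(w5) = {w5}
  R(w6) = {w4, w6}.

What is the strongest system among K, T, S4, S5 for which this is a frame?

S5

Reflexive (axiom T): yes — every world is R-related to itself.
Transitive (axiom 4): yes — every two-step R-path is closed by a direct edge.
Euclidean (axiom 5): yes — any two successors of a common world are R-related.
So F validates K, T, S4, S5. The strongest is S5.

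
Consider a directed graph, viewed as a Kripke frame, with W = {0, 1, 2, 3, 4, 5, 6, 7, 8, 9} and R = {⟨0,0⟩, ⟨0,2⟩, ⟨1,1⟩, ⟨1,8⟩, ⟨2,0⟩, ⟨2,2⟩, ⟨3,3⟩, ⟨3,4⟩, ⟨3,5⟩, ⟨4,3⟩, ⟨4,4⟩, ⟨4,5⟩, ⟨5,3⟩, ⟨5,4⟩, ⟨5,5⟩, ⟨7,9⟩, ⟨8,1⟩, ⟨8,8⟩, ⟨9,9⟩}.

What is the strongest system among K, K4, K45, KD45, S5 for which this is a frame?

K45

Transitive (axiom 4): yes — every two-step R-path is closed by a direct edge.
Euclidean (axiom 5): yes — any two successors of a common world are R-related.
Serial (axiom D): no — 6 has no R-successor.
Reflexive (axiom T): no — 6 is not related to itself.
So F validates K, K4, K45; KD45 would additionally require R to be serial. The strongest is K45.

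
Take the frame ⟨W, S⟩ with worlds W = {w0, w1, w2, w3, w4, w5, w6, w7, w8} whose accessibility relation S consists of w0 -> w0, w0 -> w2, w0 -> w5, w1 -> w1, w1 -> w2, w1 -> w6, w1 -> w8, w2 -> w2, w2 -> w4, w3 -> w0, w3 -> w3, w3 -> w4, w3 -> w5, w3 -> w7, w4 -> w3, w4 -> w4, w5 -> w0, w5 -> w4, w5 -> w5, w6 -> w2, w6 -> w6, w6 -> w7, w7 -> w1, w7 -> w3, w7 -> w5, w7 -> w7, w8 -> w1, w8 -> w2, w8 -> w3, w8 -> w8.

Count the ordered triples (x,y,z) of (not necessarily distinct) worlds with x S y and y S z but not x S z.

30

Enumerating: (w0,w2,w4), (w0,w5,w4), (w1,w2,w4), (w1,w6,w7), (w1,w8,w3), (w2,w4,w3), (w3,w0,w2), (w3,w7,w1), (w4,w3,w0), (w4,w3,w5), (w4,w3,w7), (w5,w0,w2), … and 18 more.
Total: 30.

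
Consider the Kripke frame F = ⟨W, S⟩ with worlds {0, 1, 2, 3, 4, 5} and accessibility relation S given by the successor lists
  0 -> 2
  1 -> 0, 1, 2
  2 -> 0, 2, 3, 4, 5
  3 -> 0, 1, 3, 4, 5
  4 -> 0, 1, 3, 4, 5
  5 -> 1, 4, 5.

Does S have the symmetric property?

Symmetric: no — 1 S 0 but not 0 S 1.

No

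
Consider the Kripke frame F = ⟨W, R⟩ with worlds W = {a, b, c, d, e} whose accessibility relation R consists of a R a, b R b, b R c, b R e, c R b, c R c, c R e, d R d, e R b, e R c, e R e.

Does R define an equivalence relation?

Yes

Reflexive: yes — every world is R-related to itself.
Symmetric: yes — every pair in R has its reverse in R.
Transitive: yes — every two-step R-path is closed by a direct edge.
So R is an equivalence relation.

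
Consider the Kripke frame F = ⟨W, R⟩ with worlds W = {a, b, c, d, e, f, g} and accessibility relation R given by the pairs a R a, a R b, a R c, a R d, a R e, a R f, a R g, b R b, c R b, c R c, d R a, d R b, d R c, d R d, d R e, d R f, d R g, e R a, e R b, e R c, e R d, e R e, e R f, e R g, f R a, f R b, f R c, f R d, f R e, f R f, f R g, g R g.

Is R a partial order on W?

Reflexive: yes — every world is R-related to itself.
Transitive: yes — every two-step R-path is closed by a direct edge.
Antisymmetric: no — a R d and d R a with a ≠ d.
So R is not a partial order.

No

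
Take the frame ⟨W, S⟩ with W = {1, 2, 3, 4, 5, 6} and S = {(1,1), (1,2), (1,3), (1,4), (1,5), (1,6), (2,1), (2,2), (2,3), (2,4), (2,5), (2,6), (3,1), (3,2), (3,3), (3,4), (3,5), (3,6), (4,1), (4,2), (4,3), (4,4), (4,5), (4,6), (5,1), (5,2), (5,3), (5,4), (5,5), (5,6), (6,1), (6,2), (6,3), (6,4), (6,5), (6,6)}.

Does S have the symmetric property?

Symmetric: yes — every pair in S has its reverse in S.

Yes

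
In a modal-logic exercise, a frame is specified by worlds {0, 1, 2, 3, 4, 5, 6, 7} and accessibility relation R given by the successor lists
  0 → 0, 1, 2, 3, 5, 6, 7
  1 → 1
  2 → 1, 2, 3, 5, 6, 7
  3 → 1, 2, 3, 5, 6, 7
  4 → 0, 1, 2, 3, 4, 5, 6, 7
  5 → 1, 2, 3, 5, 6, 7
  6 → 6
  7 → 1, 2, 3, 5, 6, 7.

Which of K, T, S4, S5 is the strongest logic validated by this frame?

S4

Reflexive (axiom T): yes — every world is R-related to itself.
Transitive (axiom 4): yes — every two-step R-path is closed by a direct edge.
Euclidean (axiom 5): no — 0 R 1 and 0 R 2, but not 1 R 2.
So F validates K, T, S4; S5 would additionally require R to be Euclidean. The strongest is S4.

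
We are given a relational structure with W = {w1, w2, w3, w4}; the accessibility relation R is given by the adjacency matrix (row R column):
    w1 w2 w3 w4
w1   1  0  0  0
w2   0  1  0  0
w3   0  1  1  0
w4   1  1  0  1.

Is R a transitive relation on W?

Yes

Transitive: yes — every two-step R-path is closed by a direct edge.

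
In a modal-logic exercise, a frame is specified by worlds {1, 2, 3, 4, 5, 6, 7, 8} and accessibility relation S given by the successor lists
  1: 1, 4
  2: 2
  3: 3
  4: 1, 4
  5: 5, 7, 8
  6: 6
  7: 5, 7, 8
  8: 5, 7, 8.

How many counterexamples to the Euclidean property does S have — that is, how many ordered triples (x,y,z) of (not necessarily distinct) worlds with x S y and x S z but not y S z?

S is Euclidean; there are no such tuples.

0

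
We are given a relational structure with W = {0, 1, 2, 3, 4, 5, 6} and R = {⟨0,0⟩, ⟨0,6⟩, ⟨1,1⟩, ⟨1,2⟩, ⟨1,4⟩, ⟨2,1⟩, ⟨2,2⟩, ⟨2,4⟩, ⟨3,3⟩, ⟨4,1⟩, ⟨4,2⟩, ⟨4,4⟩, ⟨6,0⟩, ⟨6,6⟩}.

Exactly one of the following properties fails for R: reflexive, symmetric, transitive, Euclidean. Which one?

Reflexive: no — 5 is not related to itself.
Symmetric: yes — every pair in R has its reverse in R.
Transitive: yes — every two-step R-path is closed by a direct edge.
Euclidean: yes — any two successors of a common world are R-related.
Only reflexive fails.

reflexive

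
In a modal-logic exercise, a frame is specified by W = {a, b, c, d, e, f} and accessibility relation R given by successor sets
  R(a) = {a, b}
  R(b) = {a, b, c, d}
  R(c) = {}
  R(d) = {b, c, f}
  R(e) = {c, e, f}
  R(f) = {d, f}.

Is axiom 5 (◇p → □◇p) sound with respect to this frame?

No

The schema 5 characterises exactly the Euclidean frames.
Euclidean: no — b R a and b R c, but not a R c.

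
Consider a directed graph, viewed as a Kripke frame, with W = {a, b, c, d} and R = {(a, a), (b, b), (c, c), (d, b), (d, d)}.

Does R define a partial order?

Yes

Reflexive: yes — every world is R-related to itself.
Transitive: yes — every two-step R-path is closed by a direct edge.
Antisymmetric: yes — no distinct pair is related both ways.
So R is a partial order.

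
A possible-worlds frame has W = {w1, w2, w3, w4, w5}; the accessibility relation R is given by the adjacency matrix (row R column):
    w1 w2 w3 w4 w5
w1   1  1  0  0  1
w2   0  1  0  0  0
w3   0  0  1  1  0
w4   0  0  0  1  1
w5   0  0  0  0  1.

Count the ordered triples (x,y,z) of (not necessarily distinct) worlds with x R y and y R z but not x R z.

1

Enumerating: (w3,w4,w5).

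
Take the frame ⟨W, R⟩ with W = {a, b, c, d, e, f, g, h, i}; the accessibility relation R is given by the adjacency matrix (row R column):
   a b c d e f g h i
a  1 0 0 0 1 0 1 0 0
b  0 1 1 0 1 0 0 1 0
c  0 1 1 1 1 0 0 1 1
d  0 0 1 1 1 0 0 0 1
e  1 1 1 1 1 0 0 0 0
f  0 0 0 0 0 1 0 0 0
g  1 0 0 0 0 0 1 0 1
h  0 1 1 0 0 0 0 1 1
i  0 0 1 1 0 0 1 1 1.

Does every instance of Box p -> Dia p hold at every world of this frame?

Axiom D corresponds to the accessibility relation being serial.
Serial: yes — every world has a successor (e.g. a R a).

Yes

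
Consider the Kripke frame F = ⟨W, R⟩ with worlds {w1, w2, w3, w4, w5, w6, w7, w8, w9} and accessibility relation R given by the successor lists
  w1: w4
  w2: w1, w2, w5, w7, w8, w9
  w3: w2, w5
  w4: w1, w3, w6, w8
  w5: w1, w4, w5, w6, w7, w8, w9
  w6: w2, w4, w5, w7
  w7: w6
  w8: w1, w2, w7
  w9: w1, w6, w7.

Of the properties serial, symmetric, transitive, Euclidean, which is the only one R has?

Serial: yes — every world has a successor (e.g. w1 R w4).
Symmetric: no — w2 R w1 but not w1 R w2.
Transitive: no — w1 R w4 and w4 R w3, but not w1 R w3.
Euclidean: no — w2 R w1 and w2 R w5, but not w1 R w5.
Only serial holds.

serial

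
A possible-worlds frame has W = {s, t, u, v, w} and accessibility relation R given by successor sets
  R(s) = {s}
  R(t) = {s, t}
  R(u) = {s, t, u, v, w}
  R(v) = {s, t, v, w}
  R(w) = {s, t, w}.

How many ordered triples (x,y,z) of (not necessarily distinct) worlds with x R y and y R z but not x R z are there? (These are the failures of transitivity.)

0

R is transitive; there are no such tuples.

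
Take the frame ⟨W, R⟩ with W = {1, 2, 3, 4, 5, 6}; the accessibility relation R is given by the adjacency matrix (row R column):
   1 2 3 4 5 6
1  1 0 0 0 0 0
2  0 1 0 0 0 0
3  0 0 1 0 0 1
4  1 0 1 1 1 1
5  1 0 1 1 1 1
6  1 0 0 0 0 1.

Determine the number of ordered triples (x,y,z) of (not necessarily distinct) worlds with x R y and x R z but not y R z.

22

Enumerating: (3,6,3), (4,1,3), (4,1,4), (4,1,5), (4,1,6), (4,3,1), (4,3,4), (4,3,5), (4,6,3), (4,6,4), (4,6,5), (5,1,3), … and 10 more.
Total: 22.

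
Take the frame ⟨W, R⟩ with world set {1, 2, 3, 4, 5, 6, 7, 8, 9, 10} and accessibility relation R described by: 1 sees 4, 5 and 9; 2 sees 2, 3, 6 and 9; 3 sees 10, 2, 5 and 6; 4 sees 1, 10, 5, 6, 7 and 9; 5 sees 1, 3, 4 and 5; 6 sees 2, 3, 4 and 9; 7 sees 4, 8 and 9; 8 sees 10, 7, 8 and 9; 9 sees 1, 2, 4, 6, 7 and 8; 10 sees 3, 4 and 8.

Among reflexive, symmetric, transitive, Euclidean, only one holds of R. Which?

Reflexive: no — 1 is not related to itself.
Symmetric: yes — every pair in R has its reverse in R.
Transitive: no — 1 R 4 and 4 R 10, but not 1 R 10.
Euclidean: no — 1 R 5 and 1 R 9, but not 5 R 9.
Only symmetric holds.

symmetric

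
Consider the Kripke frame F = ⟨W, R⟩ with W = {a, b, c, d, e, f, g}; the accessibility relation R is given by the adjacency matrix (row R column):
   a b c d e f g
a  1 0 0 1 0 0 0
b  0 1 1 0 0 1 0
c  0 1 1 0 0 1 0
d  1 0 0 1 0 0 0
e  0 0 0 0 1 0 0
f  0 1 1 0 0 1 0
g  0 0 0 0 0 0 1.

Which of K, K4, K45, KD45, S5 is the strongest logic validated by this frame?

Transitive (axiom 4): yes — every two-step R-path is closed by a direct edge.
Euclidean (axiom 5): yes — any two successors of a common world are R-related.
Serial (axiom D): yes — every world has a successor (e.g. a R a).
Reflexive (axiom T): yes — every world is R-related to itself.
So F validates K, K4, K45, KD45, S5. The strongest is S5.

S5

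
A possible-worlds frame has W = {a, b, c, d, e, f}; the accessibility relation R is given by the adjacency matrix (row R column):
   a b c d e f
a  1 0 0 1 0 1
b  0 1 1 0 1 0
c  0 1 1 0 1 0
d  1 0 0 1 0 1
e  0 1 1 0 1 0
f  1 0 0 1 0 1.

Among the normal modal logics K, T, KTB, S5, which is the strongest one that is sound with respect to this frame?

Reflexive (axiom T): yes — every world is R-related to itself.
Symmetric (axiom B): yes — every pair in R has its reverse in R.
Euclidean (axiom 5): yes — any two successors of a common world are R-related.
So F validates K, T, KTB, S5. The strongest is S5.

S5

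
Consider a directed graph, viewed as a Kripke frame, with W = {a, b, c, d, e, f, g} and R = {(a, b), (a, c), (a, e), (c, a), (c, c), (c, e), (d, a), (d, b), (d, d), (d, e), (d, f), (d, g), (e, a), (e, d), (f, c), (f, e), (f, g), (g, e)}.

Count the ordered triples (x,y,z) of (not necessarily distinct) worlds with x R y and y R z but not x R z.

Enumerating: (a,c,a), (a,e,a), (a,e,d), (c,a,b), (c,e,d), (d,a,c), (d,f,c), (e,a,b), (e,a,c), (e,a,e), (e,d,b), (e,d,e), … and 7 more.
Total: 19.

19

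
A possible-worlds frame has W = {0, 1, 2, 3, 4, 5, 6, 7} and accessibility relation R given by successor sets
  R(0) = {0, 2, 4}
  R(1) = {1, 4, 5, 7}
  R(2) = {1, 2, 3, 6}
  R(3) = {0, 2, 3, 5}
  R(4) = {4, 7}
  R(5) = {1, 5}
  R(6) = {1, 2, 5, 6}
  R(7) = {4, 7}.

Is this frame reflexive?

Yes

Reflexive: yes — every world is R-related to itself.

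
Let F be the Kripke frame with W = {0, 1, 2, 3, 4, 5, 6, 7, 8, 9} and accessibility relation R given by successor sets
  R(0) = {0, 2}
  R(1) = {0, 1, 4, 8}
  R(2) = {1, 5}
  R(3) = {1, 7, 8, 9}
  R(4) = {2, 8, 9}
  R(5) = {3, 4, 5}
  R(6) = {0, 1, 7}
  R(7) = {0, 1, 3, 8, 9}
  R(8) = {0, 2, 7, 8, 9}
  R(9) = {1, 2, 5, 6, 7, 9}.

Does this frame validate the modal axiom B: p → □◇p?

Axiom B corresponds to the accessibility relation being symmetric.
Symmetric: no — 0 R 2 but not 2 R 0.

No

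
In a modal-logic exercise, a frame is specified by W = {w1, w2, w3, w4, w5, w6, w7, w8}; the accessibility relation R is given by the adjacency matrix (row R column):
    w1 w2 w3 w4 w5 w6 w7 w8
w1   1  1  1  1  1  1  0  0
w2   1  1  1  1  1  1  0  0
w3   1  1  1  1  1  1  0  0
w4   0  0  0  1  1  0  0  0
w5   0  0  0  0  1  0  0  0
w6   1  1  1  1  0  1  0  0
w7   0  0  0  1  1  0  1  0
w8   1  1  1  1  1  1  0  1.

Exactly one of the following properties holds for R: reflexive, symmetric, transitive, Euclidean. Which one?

Reflexive: yes — every world is R-related to itself.
Symmetric: no — w1 R w4 but not w4 R w1.
Transitive: no — w6 R w1 and w1 R w5, but not w6 R w5.
Euclidean: no — w1 R w4 and w1 R w2, but not w4 R w2.
Only reflexive holds.

reflexive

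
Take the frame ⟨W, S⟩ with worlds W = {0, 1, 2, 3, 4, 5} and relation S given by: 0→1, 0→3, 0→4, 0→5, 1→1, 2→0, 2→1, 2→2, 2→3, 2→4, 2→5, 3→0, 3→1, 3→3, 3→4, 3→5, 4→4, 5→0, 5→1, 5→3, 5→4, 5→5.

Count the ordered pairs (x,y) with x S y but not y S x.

11

Enumerating: (0,1), (0,4), (2,0), (2,1), (2,3), (2,4), (2,5), (3,1), (3,4), (5,1), (5,4).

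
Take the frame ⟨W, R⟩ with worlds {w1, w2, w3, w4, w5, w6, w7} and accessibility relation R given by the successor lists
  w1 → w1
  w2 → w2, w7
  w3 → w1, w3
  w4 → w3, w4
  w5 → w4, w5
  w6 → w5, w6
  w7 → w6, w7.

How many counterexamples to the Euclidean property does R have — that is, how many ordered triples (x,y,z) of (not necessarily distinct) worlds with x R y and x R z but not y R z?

Enumerating: (w2,w7,w2), (w3,w1,w3), (w4,w3,w4), (w5,w4,w5), (w6,w5,w6), (w7,w6,w7).

6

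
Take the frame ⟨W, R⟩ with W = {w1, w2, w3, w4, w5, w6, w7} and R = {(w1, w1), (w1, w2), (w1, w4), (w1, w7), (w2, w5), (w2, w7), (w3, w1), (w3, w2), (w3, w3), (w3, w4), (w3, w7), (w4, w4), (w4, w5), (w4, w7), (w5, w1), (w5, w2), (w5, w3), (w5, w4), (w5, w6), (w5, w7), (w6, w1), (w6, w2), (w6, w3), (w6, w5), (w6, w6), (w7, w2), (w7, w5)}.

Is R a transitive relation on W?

No

Transitive: no — w1 R w2 and w2 R w5, but not w1 R w5.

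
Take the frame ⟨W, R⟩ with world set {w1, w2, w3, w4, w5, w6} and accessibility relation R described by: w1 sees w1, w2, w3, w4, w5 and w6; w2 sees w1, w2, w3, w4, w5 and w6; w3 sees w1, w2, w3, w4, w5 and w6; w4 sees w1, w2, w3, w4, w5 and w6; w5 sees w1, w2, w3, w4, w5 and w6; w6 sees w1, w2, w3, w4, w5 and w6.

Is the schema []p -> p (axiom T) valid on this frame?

Yes

By correspondence theory, T is valid on a frame iff R is reflexive.
Reflexive: yes — every world is R-related to itself.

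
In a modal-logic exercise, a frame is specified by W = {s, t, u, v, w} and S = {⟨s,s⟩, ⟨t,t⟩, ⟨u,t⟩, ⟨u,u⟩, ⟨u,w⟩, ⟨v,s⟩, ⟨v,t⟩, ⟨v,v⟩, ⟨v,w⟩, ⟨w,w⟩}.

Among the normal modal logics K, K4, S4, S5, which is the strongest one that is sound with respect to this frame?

S4

Transitive (axiom 4): yes — every two-step S-path is closed by a direct edge.
Reflexive (axiom T): yes — every world is S-related to itself.
Euclidean (axiom 5): no — u S t and u S w, but not t S w.
So F validates K, K4, S4; S5 would additionally require S to be Euclidean. The strongest is S4.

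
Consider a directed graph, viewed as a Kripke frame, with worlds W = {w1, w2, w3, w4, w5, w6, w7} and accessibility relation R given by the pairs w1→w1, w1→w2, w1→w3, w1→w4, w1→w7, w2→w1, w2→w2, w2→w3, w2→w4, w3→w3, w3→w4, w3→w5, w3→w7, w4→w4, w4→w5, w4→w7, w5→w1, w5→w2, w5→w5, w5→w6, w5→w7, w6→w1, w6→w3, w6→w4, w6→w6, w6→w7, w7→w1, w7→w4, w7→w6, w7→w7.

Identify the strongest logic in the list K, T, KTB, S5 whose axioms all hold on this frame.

T

Reflexive (axiom T): yes — every world is R-related to itself.
Symmetric (axiom B): no — w1 R w3 but not w3 R w1.
Euclidean (axiom 5): no — w1 R w2 and w1 R w7, but not w2 R w7.
So F validates K, T; KTB would additionally require R to be symmetric. The strongest is T.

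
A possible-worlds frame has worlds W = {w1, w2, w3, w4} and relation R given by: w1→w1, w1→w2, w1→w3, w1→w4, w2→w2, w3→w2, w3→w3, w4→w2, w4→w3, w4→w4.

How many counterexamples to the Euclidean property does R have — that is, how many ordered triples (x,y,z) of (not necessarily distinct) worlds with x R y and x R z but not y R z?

10

Enumerating: (w1,w2,w1), (w1,w2,w3), (w1,w2,w4), (w1,w3,w1), (w1,w3,w4), (w1,w4,w1), (w3,w2,w3), (w4,w2,w3), (w4,w2,w4), (w4,w3,w4).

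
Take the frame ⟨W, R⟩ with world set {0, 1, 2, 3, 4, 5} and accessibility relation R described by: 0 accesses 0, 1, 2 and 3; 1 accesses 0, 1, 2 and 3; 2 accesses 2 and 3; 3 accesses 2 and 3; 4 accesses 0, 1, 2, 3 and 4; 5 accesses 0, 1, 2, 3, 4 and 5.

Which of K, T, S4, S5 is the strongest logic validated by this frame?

S4

Reflexive (axiom T): yes — every world is R-related to itself.
Transitive (axiom 4): yes — every two-step R-path is closed by a direct edge.
Euclidean (axiom 5): no — 0 R 2 and 0 R 1, but not 2 R 1.
So F validates K, T, S4; S5 would additionally require R to be Euclidean. The strongest is S4.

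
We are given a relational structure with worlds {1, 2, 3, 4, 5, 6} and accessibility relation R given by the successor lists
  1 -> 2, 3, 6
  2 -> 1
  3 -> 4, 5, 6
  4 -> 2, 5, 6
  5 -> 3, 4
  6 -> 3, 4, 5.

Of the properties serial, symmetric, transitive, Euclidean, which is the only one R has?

serial

Serial: yes — every world has a successor (e.g. 1 R 2).
Symmetric: no — 1 R 3 but not 3 R 1.
Transitive: no — 1 R 3 and 3 R 4, but not 1 R 4.
Euclidean: no — 1 R 2 and 1 R 3, but not 2 R 3.
Only serial holds.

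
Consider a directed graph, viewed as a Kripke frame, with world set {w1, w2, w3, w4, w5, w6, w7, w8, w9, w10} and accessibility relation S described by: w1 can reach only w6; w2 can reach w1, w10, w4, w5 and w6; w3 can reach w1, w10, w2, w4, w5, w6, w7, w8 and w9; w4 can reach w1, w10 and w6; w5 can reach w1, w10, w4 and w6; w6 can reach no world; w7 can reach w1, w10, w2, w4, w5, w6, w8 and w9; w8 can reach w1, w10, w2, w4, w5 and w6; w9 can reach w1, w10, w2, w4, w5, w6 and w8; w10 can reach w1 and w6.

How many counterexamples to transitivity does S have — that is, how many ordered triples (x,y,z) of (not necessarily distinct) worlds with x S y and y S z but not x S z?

S is transitive; there are no such tuples.

0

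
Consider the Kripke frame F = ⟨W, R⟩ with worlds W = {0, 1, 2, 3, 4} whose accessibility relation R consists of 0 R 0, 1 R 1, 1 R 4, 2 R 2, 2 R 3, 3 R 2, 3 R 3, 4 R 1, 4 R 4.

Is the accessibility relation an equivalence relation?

Reflexive: yes — every world is R-related to itself.
Symmetric: yes — every pair in R has its reverse in R.
Transitive: yes — every two-step R-path is closed by a direct edge.
So R is an equivalence relation.

Yes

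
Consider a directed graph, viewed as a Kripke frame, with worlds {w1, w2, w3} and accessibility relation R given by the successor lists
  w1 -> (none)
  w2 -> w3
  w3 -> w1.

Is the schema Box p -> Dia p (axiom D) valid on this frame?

The schema D characterises exactly the serial frames.
Serial: no — w1 has no R-successor.

No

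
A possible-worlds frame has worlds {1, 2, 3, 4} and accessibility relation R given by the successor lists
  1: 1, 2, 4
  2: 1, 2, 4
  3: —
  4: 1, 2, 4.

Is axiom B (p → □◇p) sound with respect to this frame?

By correspondence theory, B is valid on a frame iff R is symmetric.
Symmetric: yes — every pair in R has its reverse in R.

Yes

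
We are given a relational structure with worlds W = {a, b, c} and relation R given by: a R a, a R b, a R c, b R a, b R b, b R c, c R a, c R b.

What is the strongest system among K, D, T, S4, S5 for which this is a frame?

Serial (axiom D): yes — every world has a successor (e.g. a R a).
Reflexive (axiom T): no — c is not related to itself.
Transitive (axiom 4): no — c R a and a R c, but not c R c.
Euclidean (axiom 5): no — a R c and a R c, but not c R c.
So F validates K, D; T would additionally require R to be reflexive. The strongest is D.

D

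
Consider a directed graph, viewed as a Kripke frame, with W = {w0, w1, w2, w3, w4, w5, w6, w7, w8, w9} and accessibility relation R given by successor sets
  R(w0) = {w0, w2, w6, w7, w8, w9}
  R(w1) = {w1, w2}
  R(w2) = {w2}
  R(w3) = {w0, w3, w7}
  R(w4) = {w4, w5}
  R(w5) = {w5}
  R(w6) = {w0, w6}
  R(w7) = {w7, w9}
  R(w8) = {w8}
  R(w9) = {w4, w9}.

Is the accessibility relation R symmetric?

No

Symmetric: no — w0 R w2 but not w2 R w0.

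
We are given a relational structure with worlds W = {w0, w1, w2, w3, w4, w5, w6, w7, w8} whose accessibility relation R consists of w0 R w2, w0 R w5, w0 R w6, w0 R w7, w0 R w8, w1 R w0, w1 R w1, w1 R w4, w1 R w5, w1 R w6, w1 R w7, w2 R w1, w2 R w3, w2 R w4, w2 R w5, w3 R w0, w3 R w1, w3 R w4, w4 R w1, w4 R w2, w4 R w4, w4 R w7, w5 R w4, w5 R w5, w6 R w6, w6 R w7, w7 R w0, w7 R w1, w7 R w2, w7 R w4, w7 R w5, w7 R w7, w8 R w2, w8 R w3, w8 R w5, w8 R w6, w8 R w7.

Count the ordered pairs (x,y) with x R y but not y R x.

22

Enumerating: (w0,w2), (w0,w5), (w0,w6), (w0,w8), (w1,w0), (w1,w5), (w1,w6), (w2,w1), (w2,w3), (w2,w5), (w3,w0), (w3,w1), … and 10 more.
Total: 22.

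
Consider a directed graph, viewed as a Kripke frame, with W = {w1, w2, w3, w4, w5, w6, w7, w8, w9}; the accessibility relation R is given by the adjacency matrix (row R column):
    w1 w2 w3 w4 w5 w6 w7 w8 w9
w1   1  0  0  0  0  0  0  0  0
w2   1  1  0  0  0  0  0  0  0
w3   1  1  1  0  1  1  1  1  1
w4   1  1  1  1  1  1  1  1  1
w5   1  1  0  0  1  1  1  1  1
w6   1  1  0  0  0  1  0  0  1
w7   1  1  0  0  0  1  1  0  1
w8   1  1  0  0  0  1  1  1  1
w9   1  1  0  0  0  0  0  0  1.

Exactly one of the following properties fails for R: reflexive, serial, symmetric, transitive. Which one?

Reflexive: yes — every world is R-related to itself.
Serial: yes — every world has a successor (e.g. w1 R w1).
Symmetric: no — w2 R w1 but not w1 R w2.
Transitive: yes — every two-step R-path is closed by a direct edge.
Only symmetric fails.

symmetric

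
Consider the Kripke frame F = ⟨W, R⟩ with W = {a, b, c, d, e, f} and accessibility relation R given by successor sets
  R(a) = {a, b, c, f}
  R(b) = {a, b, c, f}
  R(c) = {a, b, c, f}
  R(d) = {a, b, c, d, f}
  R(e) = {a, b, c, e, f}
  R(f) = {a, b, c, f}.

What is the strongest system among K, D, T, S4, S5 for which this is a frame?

S4

Serial (axiom D): yes — every world has a successor (e.g. a R a).
Reflexive (axiom T): yes — every world is R-related to itself.
Transitive (axiom 4): yes — every two-step R-path is closed by a direct edge.
Euclidean (axiom 5): no — d R a and d R d, but not a R d.
So F validates K, D, T, S4; S5 would additionally require R to be Euclidean. The strongest is S4.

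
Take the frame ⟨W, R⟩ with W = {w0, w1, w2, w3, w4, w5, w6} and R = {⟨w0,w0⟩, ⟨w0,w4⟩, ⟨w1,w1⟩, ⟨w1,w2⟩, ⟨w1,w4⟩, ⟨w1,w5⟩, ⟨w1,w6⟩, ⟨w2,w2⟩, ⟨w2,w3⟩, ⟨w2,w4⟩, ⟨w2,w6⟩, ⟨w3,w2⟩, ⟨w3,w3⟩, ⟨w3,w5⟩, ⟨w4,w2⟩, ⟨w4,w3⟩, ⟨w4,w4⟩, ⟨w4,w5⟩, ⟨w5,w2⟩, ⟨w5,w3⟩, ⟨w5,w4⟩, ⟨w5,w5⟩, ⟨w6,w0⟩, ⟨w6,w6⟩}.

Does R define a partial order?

No

Reflexive: yes — every world is R-related to itself.
Transitive: no — w0 R w4 and w4 R w2, but not w0 R w2.
Antisymmetric: no — w2 R w3 and w3 R w2 with w2 ≠ w3.
So R is not a partial order.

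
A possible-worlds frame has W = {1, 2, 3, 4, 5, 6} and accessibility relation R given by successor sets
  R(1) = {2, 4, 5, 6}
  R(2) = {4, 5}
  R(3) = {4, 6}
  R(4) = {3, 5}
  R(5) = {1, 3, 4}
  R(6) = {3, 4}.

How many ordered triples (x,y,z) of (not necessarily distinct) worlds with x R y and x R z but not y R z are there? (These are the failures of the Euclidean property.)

Enumerating: (1,2,2), (1,2,6), (1,4,2), (1,4,4), (1,4,6), (1,5,2), (1,5,5), (1,5,6), (1,6,2), (1,6,5), (1,6,6), (2,4,4), … and 15 more.
Total: 27.

27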